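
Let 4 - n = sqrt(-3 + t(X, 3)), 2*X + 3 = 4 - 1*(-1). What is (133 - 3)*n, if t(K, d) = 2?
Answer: 520 - 130*I ≈ 520.0 - 130.0*I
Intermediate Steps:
X = 1 (X = -3/2 + (4 - 1*(-1))/2 = -3/2 + (4 + 1)/2 = -3/2 + (1/2)*5 = -3/2 + 5/2 = 1)
n = 4 - I (n = 4 - sqrt(-3 + 2) = 4 - sqrt(-1) = 4 - I ≈ 4.0 - 1.0*I)
(133 - 3)*n = (133 - 3)*(4 - I) = 130*(4 - I) = 520 - 130*I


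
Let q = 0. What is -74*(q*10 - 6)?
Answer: 444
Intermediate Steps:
-74*(q*10 - 6) = -74*(0*10 - 6) = -74*(0 - 6) = -74*(-6) = 444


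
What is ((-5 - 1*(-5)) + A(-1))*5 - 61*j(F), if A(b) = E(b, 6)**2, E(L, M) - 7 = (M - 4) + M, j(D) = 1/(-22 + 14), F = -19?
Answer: 9061/8 ≈ 1132.6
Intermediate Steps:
j(D) = -1/8 (j(D) = 1/(-8) = -1/8)
E(L, M) = 3 + 2*M (E(L, M) = 7 + ((M - 4) + M) = 7 + ((-4 + M) + M) = 7 + (-4 + 2*M) = 3 + 2*M)
A(b) = 225 (A(b) = (3 + 2*6)**2 = (3 + 12)**2 = 15**2 = 225)
((-5 - 1*(-5)) + A(-1))*5 - 61*j(F) = ((-5 - 1*(-5)) + 225)*5 - 61*(-1/8) = ((-5 + 5) + 225)*5 + 61/8 = (0 + 225)*5 + 61/8 = 225*5 + 61/8 = 1125 + 61/8 = 9061/8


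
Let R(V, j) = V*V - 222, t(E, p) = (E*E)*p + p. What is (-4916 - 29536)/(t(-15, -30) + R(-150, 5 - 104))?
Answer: -638/287 ≈ -2.2230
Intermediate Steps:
t(E, p) = p + p*E² (t(E, p) = E²*p + p = p*E² + p = p + p*E²)
R(V, j) = -222 + V² (R(V, j) = V² - 222 = -222 + V²)
(-4916 - 29536)/(t(-15, -30) + R(-150, 5 - 104)) = (-4916 - 29536)/(-30*(1 + (-15)²) + (-222 + (-150)²)) = -34452/(-30*(1 + 225) + (-222 + 22500)) = -34452/(-30*226 + 22278) = -34452/(-6780 + 22278) = -34452/15498 = -34452*1/15498 = -638/287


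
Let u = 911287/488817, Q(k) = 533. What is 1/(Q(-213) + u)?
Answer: 488817/261450748 ≈ 0.0018696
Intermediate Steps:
u = 911287/488817 (u = 911287*(1/488817) = 911287/488817 ≈ 1.8643)
1/(Q(-213) + u) = 1/(533 + 911287/488817) = 1/(261450748/488817) = 488817/261450748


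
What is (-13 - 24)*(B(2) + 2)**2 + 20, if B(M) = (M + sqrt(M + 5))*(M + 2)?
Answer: -7824 - 2960*sqrt(7) ≈ -15655.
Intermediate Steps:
B(M) = (2 + M)*(M + sqrt(5 + M)) (B(M) = (M + sqrt(5 + M))*(2 + M) = (2 + M)*(M + sqrt(5 + M)))
(-13 - 24)*(B(2) + 2)**2 + 20 = (-13 - 24)*((2**2 + 2*2 + 2*sqrt(5 + 2) + 2*sqrt(5 + 2)) + 2)**2 + 20 = -37*((4 + 4 + 2*sqrt(7) + 2*sqrt(7)) + 2)**2 + 20 = -37*((8 + 4*sqrt(7)) + 2)**2 + 20 = -37*(10 + 4*sqrt(7))**2 + 20 = 20 - 37*(10 + 4*sqrt(7))**2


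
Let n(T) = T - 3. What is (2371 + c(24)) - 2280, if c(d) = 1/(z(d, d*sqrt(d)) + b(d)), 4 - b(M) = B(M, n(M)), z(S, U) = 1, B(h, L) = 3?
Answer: 183/2 ≈ 91.500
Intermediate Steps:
n(T) = -3 + T
b(M) = 1 (b(M) = 4 - 1*3 = 4 - 3 = 1)
c(d) = 1/2 (c(d) = 1/(1 + 1) = 1/2)
(2371 + c(24)) - 2280 = (2371 + 1/2) - 2280 = 4743/2 - 2280 = 183/2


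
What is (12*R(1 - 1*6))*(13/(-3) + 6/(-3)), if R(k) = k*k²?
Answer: 9500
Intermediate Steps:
R(k) = k³
(12*R(1 - 1*6))*(13/(-3) + 6/(-3)) = (12*(1 - 1*6)³)*(13/(-3) + 6/(-3)) = (12*(1 - 6)³)*(13*(-⅓) + 6*(-⅓)) = (12*(-5)³)*(-13/3 - 2) = (12*(-125))*(-19/3) = -1500*(-19/3) = 9500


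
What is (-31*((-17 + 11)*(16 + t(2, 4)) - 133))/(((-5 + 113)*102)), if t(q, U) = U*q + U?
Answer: 9331/11016 ≈ 0.84704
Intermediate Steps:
t(q, U) = U + U*q
(-31*((-17 + 11)*(16 + t(2, 4)) - 133))/(((-5 + 113)*102)) = (-31*((-17 + 11)*(16 + 4*(1 + 2)) - 133))/(((-5 + 113)*102)) = (-31*(-6*(16 + 4*3) - 133))/((108*102)) = -31*(-6*(16 + 12) - 133)/11016 = -31*(-6*28 - 133)*(1/11016) = -31*(-168 - 133)*(1/11016) = -31*(-301)*(1/11016) = 9331*(1/11016) = 9331/11016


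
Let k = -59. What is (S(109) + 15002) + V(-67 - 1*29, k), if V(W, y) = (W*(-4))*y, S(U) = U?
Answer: -7545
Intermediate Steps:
V(W, y) = -4*W*y (V(W, y) = (-4*W)*y = -4*W*y)
(S(109) + 15002) + V(-67 - 1*29, k) = (109 + 15002) - 4*(-67 - 1*29)*(-59) = 15111 - 4*(-67 - 29)*(-59) = 15111 - 4*(-96)*(-59) = 15111 - 22656 = -7545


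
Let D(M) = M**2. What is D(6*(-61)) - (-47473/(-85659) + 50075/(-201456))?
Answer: 770536350777187/5752173168 ≈ 1.3396e+5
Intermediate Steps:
D(6*(-61)) - (-47473/(-85659) + 50075/(-201456)) = (6*(-61))**2 - (-47473/(-85659) + 50075/(-201456)) = (-366)**2 - (-47473*(-1/85659) + 50075*(-1/201456)) = 133956 - (47473/85659 - 50075/201456) = 133956 - 1*1758115421/5752173168 = 133956 - 1758115421/5752173168 = 770536350777187/5752173168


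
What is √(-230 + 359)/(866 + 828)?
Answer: √129/1694 ≈ 0.0067047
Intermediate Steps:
√(-230 + 359)/(866 + 828) = √129/1694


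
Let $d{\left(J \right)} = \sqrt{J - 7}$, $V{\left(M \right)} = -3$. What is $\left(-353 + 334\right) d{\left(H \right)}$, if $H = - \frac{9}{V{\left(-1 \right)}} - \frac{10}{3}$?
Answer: $- \frac{19 i \sqrt{66}}{3} \approx - 51.452 i$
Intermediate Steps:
$H = - \frac{1}{3}$ ($H = - \frac{9}{-3} - \frac{10}{3} = \left(-9\right) \left(- \frac{1}{3}\right) - \frac{10}{3} = 3 - \frac{10}{3} = - \frac{1}{3} \approx -0.33333$)
$d{\left(J \right)} = \sqrt{-7 + J}$
$\left(-353 + 334\right) d{\left(H \right)} = \left(-353 + 334\right) \sqrt{-7 - \frac{1}{3}} = - 19 \sqrt{- \frac{22}{3}} = - 19 \frac{i \sqrt{66}}{3} = - \frac{19 i \sqrt{66}}{3}$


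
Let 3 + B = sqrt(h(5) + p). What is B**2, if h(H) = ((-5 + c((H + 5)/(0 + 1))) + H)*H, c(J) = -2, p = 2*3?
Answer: 5 - 12*I ≈ 5.0 - 12.0*I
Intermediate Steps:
p = 6
h(H) = H*(-7 + H) (h(H) = ((-5 - 2) + H)*H = (-7 + H)*H = H*(-7 + H))
B = -3 + 2*I (B = -3 + sqrt(5*(-7 + 5) + 6) = -3 + sqrt(5*(-2) + 6) = -3 + sqrt(-10 + 6) = -3 + sqrt(-4) = -3 + 2*I ≈ -3.0 + 2.0*I)
B**2 = (-3 + 2*I)**2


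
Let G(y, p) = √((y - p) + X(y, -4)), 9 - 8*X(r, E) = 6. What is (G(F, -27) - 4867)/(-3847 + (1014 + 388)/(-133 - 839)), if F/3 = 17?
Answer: 2365362/1870343 - 243*√1254/3740686 ≈ 1.2624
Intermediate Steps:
F = 51 (F = 3*17 = 51)
X(r, E) = 3/8 (X(r, E) = 9/8 - ⅛*6 = 9/8 - ¾ = 3/8)
G(y, p) = √(3/8 + y - p) (G(y, p) = √((y - p) + 3/8) = √(3/8 + y - p))
(G(F, -27) - 4867)/(-3847 + (1014 + 388)/(-133 - 839)) = (√(6 - 16*(-27) + 16*51)/4 - 4867)/(-3847 + (1014 + 388)/(-133 - 839)) = (√(6 + 432 + 816)/4 - 4867)/(-3847 + 1402/(-972)) = (√1254/4 - 4867)/(-3847 + 1402*(-1/972)) = (-4867 + √1254/4)/(-3847 - 701/486) = (-4867 + √1254/4)/(-1870343/486) = (-4867 + √1254/4)*(-486/1870343) = 2365362/1870343 - 243*√1254/3740686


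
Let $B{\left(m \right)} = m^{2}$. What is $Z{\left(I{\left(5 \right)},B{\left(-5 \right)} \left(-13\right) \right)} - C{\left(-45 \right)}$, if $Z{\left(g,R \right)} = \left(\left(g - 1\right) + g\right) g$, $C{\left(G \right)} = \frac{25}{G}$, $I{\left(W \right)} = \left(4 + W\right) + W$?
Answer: $\frac{3407}{9} \approx 378.56$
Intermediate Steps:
$I{\left(W \right)} = 4 + 2 W$
$Z{\left(g,R \right)} = g \left(-1 + 2 g\right)$ ($Z{\left(g,R \right)} = \left(\left(g - 1\right) + g\right) g = \left(\left(-1 + g\right) + g\right) g = \left(-1 + 2 g\right) g = g \left(-1 + 2 g\right)$)
$Z{\left(I{\left(5 \right)},B{\left(-5 \right)} \left(-13\right) \right)} - C{\left(-45 \right)} = \left(4 + 2 \cdot 5\right) \left(-1 + 2 \left(4 + 2 \cdot 5\right)\right) - \frac{25}{-45} = \left(4 + 10\right) \left(-1 + 2 \left(4 + 10\right)\right) - 25 \left(- \frac{1}{45}\right) = 14 \left(-1 + 2 \cdot 14\right) - - \frac{5}{9} = 14 \left(-1 + 28\right) + \frac{5}{9} = 14 \cdot 27 + \frac{5}{9} = 378 + \frac{5}{9} = \frac{3407}{9}$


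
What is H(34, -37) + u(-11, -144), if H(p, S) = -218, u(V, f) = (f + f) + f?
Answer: -650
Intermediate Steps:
u(V, f) = 3*f (u(V, f) = 2*f + f = 3*f)
H(34, -37) + u(-11, -144) = -218 + 3*(-144) = -218 - 432 = -650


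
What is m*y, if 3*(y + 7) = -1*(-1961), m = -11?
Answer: -21340/3 ≈ -7113.3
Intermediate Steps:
y = 1940/3 (y = -7 + (-1*(-1961))/3 = -7 + (⅓)*1961 = -7 + 1961/3 = 1940/3 ≈ 646.67)
m*y = -11*1940/3 = -21340/3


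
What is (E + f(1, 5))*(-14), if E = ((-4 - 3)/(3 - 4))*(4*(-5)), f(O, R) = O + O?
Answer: 1932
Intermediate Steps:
f(O, R) = 2*O
E = -140 (E = -7/(-1)*(-20) = -7*(-1)*(-20) = 7*(-20) = -140)
(E + f(1, 5))*(-14) = (-140 + 2*1)*(-14) = (-140 + 2)*(-14) = -138*(-14) = 1932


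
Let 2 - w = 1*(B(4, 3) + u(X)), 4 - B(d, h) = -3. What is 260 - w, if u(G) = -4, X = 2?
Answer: 261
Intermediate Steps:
B(d, h) = 7 (B(d, h) = 4 - 1*(-3) = 4 + 3 = 7)
w = -1 (w = 2 - (7 - 4) = 2 - 3 = -1)
260 - w = 260 - 1*(-1) = 260 + 1 = 261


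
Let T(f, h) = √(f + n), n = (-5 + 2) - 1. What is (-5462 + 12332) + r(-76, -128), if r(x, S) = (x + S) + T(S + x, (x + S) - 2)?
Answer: 6666 + 4*I*√13 ≈ 6666.0 + 14.422*I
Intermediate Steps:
n = -4 (n = -3 - 1 = -4)
T(f, h) = √(-4 + f) (T(f, h) = √(f - 4) = √(-4 + f))
r(x, S) = S + x + √(-4 + S + x) (r(x, S) = (x + S) + √(-4 + (S + x)) = (S + x) + √(-4 + S + x) = S + x + √(-4 + S + x))
(-5462 + 12332) + r(-76, -128) = (-5462 + 12332) + (-128 - 76 + √(-4 - 128 - 76)) = 6870 + (-128 - 76 + √(-208)) = 6870 + (-128 - 76 + 4*I*√13) = 6870 + (-204 + 4*I*√13) = 6666 + 4*I*√13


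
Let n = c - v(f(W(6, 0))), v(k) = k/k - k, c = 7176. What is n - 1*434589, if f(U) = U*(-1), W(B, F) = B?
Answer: -427420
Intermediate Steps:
f(U) = -U
v(k) = 1 - k
n = 7169 (n = 7176 - (1 - (-1)*6) = 7176 - (1 - 1*(-6)) = 7176 - (1 + 6) = 7176 - 1*7 = 7176 - 7 = 7169)
n - 1*434589 = 7169 - 1*434589 = 7169 - 434589 = -427420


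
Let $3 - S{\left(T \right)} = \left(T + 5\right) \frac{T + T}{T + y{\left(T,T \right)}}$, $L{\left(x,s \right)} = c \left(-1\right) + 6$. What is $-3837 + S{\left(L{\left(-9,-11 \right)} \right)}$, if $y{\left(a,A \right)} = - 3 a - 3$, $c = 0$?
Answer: $- \frac{19126}{5} \approx -3825.2$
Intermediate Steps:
$y{\left(a,A \right)} = -3 - 3 a$
$L{\left(x,s \right)} = 6$ ($L{\left(x,s \right)} = 0 \left(-1\right) + 6 = 0 + 6 = 6$)
$S{\left(T \right)} = 3 - \frac{2 T \left(5 + T\right)}{-3 - 2 T}$ ($S{\left(T \right)} = 3 - \left(T + 5\right) \frac{T + T}{T - \left(3 + 3 T\right)} = 3 - \left(5 + T\right) \frac{2 T}{-3 - 2 T} = 3 - \frac{2 T \left(5 + T\right)}{-3 - 2 T}$)
$-3837 + S{\left(L{\left(-9,-11 \right)} \right)} = -3837 + \frac{9 + 2 \cdot 6^{2} + 16 \cdot 6}{3 + 2 \cdot 6} = -3837 + \frac{9 + 2 \cdot 36 + 96}{3 + 12} = -3837 + \frac{9 + 72 + 96}{15} = -3837 + \frac{1}{15} \cdot 177 = -3837 + \frac{59}{5} = - \frac{19126}{5}$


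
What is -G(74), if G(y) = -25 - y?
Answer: 99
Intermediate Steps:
-G(74) = -(-25 - 1*74) = -(-25 - 74) = -1*(-99) = 99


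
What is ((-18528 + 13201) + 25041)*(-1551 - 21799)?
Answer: -460321900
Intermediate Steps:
((-18528 + 13201) + 25041)*(-1551 - 21799) = (-5327 + 25041)*(-23350) = 19714*(-23350) = -460321900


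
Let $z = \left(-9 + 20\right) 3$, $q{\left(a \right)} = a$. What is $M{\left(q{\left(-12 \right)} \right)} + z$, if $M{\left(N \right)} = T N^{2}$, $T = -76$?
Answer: $-10911$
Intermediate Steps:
$M{\left(N \right)} = - 76 N^{2}$
$z = 33$ ($z = 11 \cdot 3 = 33$)
$M{\left(q{\left(-12 \right)} \right)} + z = - 76 \left(-12\right)^{2} + 33 = \left(-76\right) 144 + 33 = -10944 + 33 = -10911$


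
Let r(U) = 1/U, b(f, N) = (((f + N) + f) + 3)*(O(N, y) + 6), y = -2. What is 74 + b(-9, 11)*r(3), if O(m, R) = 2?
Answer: 190/3 ≈ 63.333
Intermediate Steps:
b(f, N) = 24 + 8*N + 16*f (b(f, N) = (((f + N) + f) + 3)*(2 + 6) = (((N + f) + f) + 3)*8 = ((N + 2*f) + 3)*8 = (3 + N + 2*f)*8 = 24 + 8*N + 16*f)
74 + b(-9, 11)*r(3) = 74 + (24 + 8*11 + 16*(-9))/3 = 74 + (24 + 88 - 144)*(⅓) = 74 - 32*⅓ = 74 - 32/3 = 190/3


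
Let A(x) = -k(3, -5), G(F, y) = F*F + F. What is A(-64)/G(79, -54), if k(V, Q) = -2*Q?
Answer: -1/632 ≈ -0.0015823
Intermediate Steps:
G(F, y) = F + F² (G(F, y) = F² + F = F + F²)
A(x) = -10 (A(x) = -(-2)*(-5) = -1*10 = -10)
A(-64)/G(79, -54) = -10*1/(79*(1 + 79)) = -10/(79*80) = -10/6320 = -10*1/6320 = -1/632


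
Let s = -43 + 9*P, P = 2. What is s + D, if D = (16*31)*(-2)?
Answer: -1017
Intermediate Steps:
s = -25 (s = -43 + 9*2 = -43 + 18 = -25)
D = -992 (D = 496*(-2) = -992)
s + D = -25 - 992 = -1017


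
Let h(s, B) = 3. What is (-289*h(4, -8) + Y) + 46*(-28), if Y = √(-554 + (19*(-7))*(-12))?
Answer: -2155 + √1042 ≈ -2122.7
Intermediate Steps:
Y = √1042 (Y = √(-554 - 133*(-12)) = √(-554 + 1596) = √1042 ≈ 32.280)
(-289*h(4, -8) + Y) + 46*(-28) = (-289*3 + √1042) + 46*(-28) = (-867 + √1042) - 1288 = -2155 + √1042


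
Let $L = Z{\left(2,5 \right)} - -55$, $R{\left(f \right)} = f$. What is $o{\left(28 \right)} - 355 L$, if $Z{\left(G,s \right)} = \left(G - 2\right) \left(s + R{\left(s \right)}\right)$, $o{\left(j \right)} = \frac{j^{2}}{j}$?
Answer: $-19497$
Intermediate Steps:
$o{\left(j \right)} = j$
$Z{\left(G,s \right)} = 2 s \left(-2 + G\right)$ ($Z{\left(G,s \right)} = \left(G - 2\right) \left(s + s\right) = \left(-2 + G\right) 2 s = 2 s \left(-2 + G\right)$)
$L = 55$ ($L = 2 \cdot 5 \left(-2 + 2\right) - -55 = 2 \cdot 5 \cdot 0 + 55 = 0 + 55 = 55$)
$o{\left(28 \right)} - 355 L = 28 - 19525 = -19497$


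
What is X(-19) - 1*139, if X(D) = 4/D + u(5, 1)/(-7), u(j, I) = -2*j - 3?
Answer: -18268/133 ≈ -137.35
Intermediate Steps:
u(j, I) = -3 - 2*j
X(D) = 13/7 + 4/D (X(D) = 4/D + (-3 - 2*5)/(-7) = 4/D + (-3 - 10)*(-⅐) = 4/D - 13*(-⅐) = 4/D + 13/7 = 13/7 + 4/D)
X(-19) - 1*139 = (13/7 + 4/(-19)) - 1*139 = (13/7 + 4*(-1/19)) - 139 = (13/7 - 4/19) - 139 = 219/133 - 139 = -18268/133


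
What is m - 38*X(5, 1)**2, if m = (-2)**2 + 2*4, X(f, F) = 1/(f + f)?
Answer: 581/50 ≈ 11.620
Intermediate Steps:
X(f, F) = 1/(2*f)
m = 12 (m = 4 + 8 = 12)
m - 38*X(5, 1)**2 = 12 - 38*((1/2)/5)**2 = 12 - 38*((1/2)*(1/5))**2 = 12 - 38*(1/10)**2 = 12 - 38*1/100 = 12 - 19/50 = 581/50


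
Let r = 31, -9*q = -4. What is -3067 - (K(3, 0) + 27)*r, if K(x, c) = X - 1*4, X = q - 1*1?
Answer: -33865/9 ≈ -3762.8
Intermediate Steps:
q = 4/9 (q = -1/9*(-4) = 4/9 ≈ 0.44444)
X = -5/9 (X = 4/9 - 1*1 = 4/9 - 1 = -5/9 ≈ -0.55556)
K(x, c) = -41/9 (K(x, c) = -5/9 - 1*4 = -5/9 - 4 = -41/9)
-3067 - (K(3, 0) + 27)*r = -3067 - (-41/9 + 27)*31 = -3067 - 202*31/9 = -3067 - 1*6262/9 = -3067 - 6262/9 = -33865/9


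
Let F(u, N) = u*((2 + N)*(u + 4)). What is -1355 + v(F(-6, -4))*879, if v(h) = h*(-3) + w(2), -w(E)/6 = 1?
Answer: 56659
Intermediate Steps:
w(E) = -6 (w(E) = -6*1 = -6)
F(u, N) = u*(2 + N)*(4 + u) (F(u, N) = u*((2 + N)*(4 + u)) = u*(2 + N)*(4 + u))
v(h) = -6 - 3*h (v(h) = h*(-3) - 6 = -3*h - 6 = -6 - 3*h)
-1355 + v(F(-6, -4))*879 = -1355 + (-6 - (-18)*(8 + 2*(-6) + 4*(-4) - 4*(-6)))*879 = -1355 + (-6 - (-18)*(8 - 12 - 16 + 24))*879 = -1355 + (-6 - (-18)*4)*879 = -1355 + (-6 - 3*(-24))*879 = -1355 + (-6 + 72)*879 = -1355 + 66*879 = -1355 + 58014 = 56659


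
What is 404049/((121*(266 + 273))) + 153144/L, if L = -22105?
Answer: -1056395391/1441665995 ≈ -0.73276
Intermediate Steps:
404049/((121*(266 + 273))) + 153144/L = 404049/((121*(266 + 273))) + 153144/(-22105) = 404049/((121*539)) + 153144*(-1/22105) = 404049/65219 - 153144/22105 = -1056395391/1441665995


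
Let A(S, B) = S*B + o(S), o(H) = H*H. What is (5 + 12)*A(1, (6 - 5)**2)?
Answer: 34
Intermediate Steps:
o(H) = H**2
A(S, B) = S**2 + B*S (A(S, B) = S*B + S**2 = B*S + S**2 = S**2 + B*S)
(5 + 12)*A(1, (6 - 5)**2) = (5 + 12)*(1*((6 - 5)**2 + 1)) = 17*(1*(1**2 + 1)) = 17*(1*(1 + 1)) = 17*(1*2) = 17*2 = 34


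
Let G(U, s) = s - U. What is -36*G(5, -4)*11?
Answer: 3564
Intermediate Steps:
-36*G(5, -4)*11 = -36*(-4 - 1*5)*11 = -36*(-4 - 5)*11 = -36*(-9)*11 = 324*11 = 3564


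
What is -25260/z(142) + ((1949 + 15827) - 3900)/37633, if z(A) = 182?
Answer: -474042074/3424603 ≈ -138.42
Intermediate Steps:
-25260/z(142) + ((1949 + 15827) - 3900)/37633 = -25260/182 + ((1949 + 15827) - 3900)/37633 = -25260*1/182 + (17776 - 3900)*(1/37633) = -12630/91 + 13876*(1/37633) = -12630/91 + 13876/37633 = -474042074/3424603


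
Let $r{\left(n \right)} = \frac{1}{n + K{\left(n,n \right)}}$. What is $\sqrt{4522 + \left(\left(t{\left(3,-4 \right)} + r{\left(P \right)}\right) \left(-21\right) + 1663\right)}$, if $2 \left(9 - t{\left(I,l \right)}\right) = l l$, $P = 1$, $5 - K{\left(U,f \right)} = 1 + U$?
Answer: $\frac{\sqrt{24635}}{2} \approx 78.478$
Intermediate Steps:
$K{\left(U,f \right)} = 4 - U$ ($K{\left(U,f \right)} = 5 - \left(1 + U\right) = 4 - U$)
$t{\left(I,l \right)} = 9 - \frac{l^{2}}{2}$ ($t{\left(I,l \right)} = 9 - \frac{l l}{2} = 9 - \frac{l^{2}}{2}$)
$r{\left(n \right)} = \frac{1}{4}$ ($r{\left(n \right)} = \frac{1}{n - \left(-4 + n\right)} = \frac{1}{4}$)
$\sqrt{4522 + \left(\left(t{\left(3,-4 \right)} + r{\left(P \right)}\right) \left(-21\right) + 1663\right)} = \sqrt{4522 + \left(\left(\left(9 - \frac{\left(-4\right)^{2}}{2}\right) + \frac{1}{4}\right) \left(-21\right) + 1663\right)} = \sqrt{4522 + \left(\left(\left(9 - 8\right) + \frac{1}{4}\right) \left(-21\right) + 1663\right)} = \sqrt{4522 + \left(\left(1 + \frac{1}{4}\right) \left(-21\right) + 1663\right)} = \sqrt{4522 + \left(\frac{5}{4} \left(-21\right) + 1663\right)} = \sqrt{4522 + \left(- \frac{105}{4} + 1663\right)} = \sqrt{4522 + \frac{6547}{4}} = \sqrt{\frac{24635}{4}} = \frac{\sqrt{24635}}{2}$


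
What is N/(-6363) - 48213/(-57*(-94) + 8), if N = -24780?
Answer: -8276659/1625898 ≈ -5.0905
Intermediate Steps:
N/(-6363) - 48213/(-57*(-94) + 8) = -24780/(-6363) - 48213/(-57*(-94) + 8) = -24780*(-1/6363) - 48213/(5358 + 8) = 1180/303 - 48213/5366 = -8276659/1625898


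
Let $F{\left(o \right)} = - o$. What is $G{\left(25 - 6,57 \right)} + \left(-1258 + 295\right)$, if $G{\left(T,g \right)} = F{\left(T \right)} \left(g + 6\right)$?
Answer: $-2160$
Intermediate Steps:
$G{\left(T,g \right)} = - T \left(6 + g\right)$ ($G{\left(T,g \right)} = - T \left(g + 6\right) = - T \left(6 + g\right)$)
$G{\left(25 - 6,57 \right)} + \left(-1258 + 295\right) = - \left(25 - 6\right) \left(6 + 57\right) + \left(-1258 + 295\right) = \left(-1\right) \left(25 - 6\right) 63 - 963 = \left(-1\right) 19 \cdot 63 - 963 = -1197 - 963 = -2160$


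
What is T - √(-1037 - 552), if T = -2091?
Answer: -2091 - I*√1589 ≈ -2091.0 - 39.862*I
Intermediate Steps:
T - √(-1037 - 552) = -2091 - √(-1037 - 552) = -2091 - √(-1589) = -2091 - I*√1589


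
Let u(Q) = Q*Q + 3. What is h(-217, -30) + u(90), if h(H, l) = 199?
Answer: 8302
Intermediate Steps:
u(Q) = 3 + Q**2 (u(Q) = Q**2 + 3 = 3 + Q**2)
h(-217, -30) + u(90) = 199 + (3 + 90**2) = 199 + (3 + 8100) = 199 + 8103 = 8302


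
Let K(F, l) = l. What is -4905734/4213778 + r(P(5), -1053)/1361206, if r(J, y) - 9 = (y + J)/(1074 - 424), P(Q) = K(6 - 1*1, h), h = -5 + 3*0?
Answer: -542561783557303/466035366571775 ≈ -1.1642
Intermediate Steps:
h = -5 (h = -5 + 0 = -5)
P(Q) = -5
r(J, y) = 9 + J/650 + y/650 (r(J, y) = 9 + (y + J)/(1074 - 424) = 9 + (J + y)/650 = 9 + (J + y)*(1/650) = 9 + (J/650 + y/650) = 9 + J/650 + y/650)
-4905734/4213778 + r(P(5), -1053)/1361206 = -4905734/4213778 + (9 + (1/650)*(-5) + (1/650)*(-1053))/1361206 = -4905734*1/4213778 + (9 - 1/130 - 81/50)*(1/1361206) = -2452867/2106889 + (2396/325)*(1/1361206) = -2452867/2106889 + 1198/221195975 = -542561783557303/466035366571775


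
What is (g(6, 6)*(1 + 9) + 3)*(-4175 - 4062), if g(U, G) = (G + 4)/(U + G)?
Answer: -280058/3 ≈ -93353.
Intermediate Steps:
g(U, G) = (4 + G)/(G + U)
(g(6, 6)*(1 + 9) + 3)*(-4175 - 4062) = (((4 + 6)/(6 + 6))*(1 + 9) + 3)*(-4175 - 4062) = ((10/12)*10 + 3)*(-8237) = (((1/12)*10)*10 + 3)*(-8237) = ((⅚)*10 + 3)*(-8237) = (25/3 + 3)*(-8237) = (34/3)*(-8237) = -280058/3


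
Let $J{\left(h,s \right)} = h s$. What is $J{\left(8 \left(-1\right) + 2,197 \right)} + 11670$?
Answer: $10488$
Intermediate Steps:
$J{\left(8 \left(-1\right) + 2,197 \right)} + 11670 = \left(8 \left(-1\right) + 2\right) 197 + 11670 = \left(-8 + 2\right) 197 + 11670 = \left(-6\right) 197 + 11670 = -1182 + 11670 = 10488$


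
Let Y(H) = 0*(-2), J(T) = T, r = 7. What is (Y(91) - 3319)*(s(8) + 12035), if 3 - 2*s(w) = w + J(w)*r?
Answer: -79685871/2 ≈ -3.9843e+7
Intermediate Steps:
Y(H) = 0
s(w) = 3/2 - 4*w (s(w) = 3/2 - (w + w*7)/2 = 3/2 - (w + 7*w)/2 = 3/2 - 4*w)
(Y(91) - 3319)*(s(8) + 12035) = (0 - 3319)*((3/2 - 4*8) + 12035) = -3319*((3/2 - 32) + 12035) = -3319*(-61/2 + 12035) = -3319*24009/2 = -79685871/2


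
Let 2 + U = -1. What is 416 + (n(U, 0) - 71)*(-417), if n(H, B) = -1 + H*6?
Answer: 37946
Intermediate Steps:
U = -3 (U = -2 - 1 = -3)
n(H, B) = -1 + 6*H
416 + (n(U, 0) - 71)*(-417) = 416 + ((-1 + 6*(-3)) - 71)*(-417) = 416 + ((-1 - 18) - 71)*(-417) = 416 + (-19 - 71)*(-417) = 416 - 90*(-417) = 416 + 37530 = 37946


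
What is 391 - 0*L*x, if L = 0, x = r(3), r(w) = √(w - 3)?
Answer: 391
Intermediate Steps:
r(w) = √(-3 + w)
x = 0 (x = √(-3 + 3) = √0 = 0)
391 - 0*L*x = 391 - 0*0*0 = 391 - 0*0 = 391 - 1*0 = 391 + 0 = 391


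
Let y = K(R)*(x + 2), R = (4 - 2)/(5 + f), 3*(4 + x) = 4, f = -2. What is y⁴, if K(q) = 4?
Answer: 4096/81 ≈ 50.568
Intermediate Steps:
x = -8/3 (x = -4 + (⅓)*4 = -4 + 4/3 = -8/3 ≈ -2.6667)
R = ⅔ (R = (4 - 2)/(5 - 2) = 2/3 = 2*(⅓) = ⅔ ≈ 0.66667)
y = -8/3 (y = 4*(-8/3 + 2) = 4*(-⅔) = -8/3 ≈ -2.6667)
y⁴ = (-8/3)⁴ = 4096/81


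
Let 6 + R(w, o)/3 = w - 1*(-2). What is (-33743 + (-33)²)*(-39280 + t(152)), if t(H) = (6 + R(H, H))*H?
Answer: -950884480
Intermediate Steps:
R(w, o) = -12 + 3*w (R(w, o) = -18 + 3*(w - 1*(-2)) = -18 + 3*(w + 2) = -18 + 3*(2 + w) = -18 + (6 + 3*w) = -12 + 3*w)
t(H) = H*(-6 + 3*H) (t(H) = (6 + (-12 + 3*H))*H = (-6 + 3*H)*H = H*(-6 + 3*H))
(-33743 + (-33)²)*(-39280 + t(152)) = (-33743 + (-33)²)*(-39280 + 3*152*(-2 + 152)) = (-33743 + 1089)*(-39280 + 3*152*150) = -32654*(-39280 + 68400) = -32654*29120 = -950884480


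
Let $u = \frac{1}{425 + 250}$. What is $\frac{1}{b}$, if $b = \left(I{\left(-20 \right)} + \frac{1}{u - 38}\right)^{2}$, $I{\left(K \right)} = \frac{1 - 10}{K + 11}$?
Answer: $\frac{657871201}{623700676} \approx 1.0548$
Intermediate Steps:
$u = \frac{1}{675} \approx 0.0014815$
$I{\left(K \right)} = - \frac{9}{11 + K}$
$b = \frac{623700676}{657871201}$ ($b = \left(- \frac{9}{11 - 20} + \frac{1}{\frac{1}{675} - 38}\right)^{2} = \left(- \frac{9}{-9} + \frac{1}{- \frac{25649}{675}}\right)^{2} = \left(\left(-9\right) \left(- \frac{1}{9}\right) - \frac{675}{25649}\right)^{2} = \left(1 - \frac{675}{25649}\right)^{2} = \left(\frac{24974}{25649}\right)^{2} = \frac{623700676}{657871201} \approx 0.94806$)
$\frac{1}{b} = \frac{1}{\frac{623700676}{657871201}} = \frac{657871201}{623700676}$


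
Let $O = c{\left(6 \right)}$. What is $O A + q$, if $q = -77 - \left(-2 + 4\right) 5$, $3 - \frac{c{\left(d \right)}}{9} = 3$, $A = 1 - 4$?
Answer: $-87$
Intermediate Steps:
$A = -3$ ($A = 1 - 4 = -3$)
$c{\left(d \right)} = 0$ ($c{\left(d \right)} = 27 - 27 = 0$)
$O = 0$
$q = -87$ ($q = -77 - 2 \cdot 5 = -77 - 10 = -87$)
$O A + q = 0 \left(-3\right) - 87 = 0 - 87 = -87$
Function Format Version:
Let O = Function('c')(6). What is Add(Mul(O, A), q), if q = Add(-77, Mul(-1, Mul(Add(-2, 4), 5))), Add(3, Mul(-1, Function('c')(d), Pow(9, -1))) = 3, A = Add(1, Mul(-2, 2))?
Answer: -87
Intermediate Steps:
A = -3 (A = Add(1, -4) = -3)
Function('c')(d) = 0 (Function('c')(d) = Add(27, Mul(-9, 3)) = Add(27, -27) = 0)
O = 0
q = -87 (q = Add(-77, Mul(-1, Mul(2, 5))) = Add(-77, Mul(-1, 10)) = Add(-77, -10) = -87)
Add(Mul(O, A), q) = Add(Mul(0, -3), -87) = Add(0, -87) = -87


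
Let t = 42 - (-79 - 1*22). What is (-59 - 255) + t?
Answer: -171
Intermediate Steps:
t = 143 (t = 42 - (-79 - 22) = 42 - 1*(-101) = 42 + 101 = 143)
(-59 - 255) + t = (-59 - 255) + 143 = -314 + 143 = -171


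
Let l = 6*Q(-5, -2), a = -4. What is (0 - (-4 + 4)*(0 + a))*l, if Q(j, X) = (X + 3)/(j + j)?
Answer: 0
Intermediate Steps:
Q(j, X) = (3 + X)/(2*j) (Q(j, X) = (3 + X)/((2*j)) = (3 + X)*(1/(2*j)) = (3 + X)/(2*j))
l = -⅗ (l = 6*((½)*(3 - 2)/(-5)) = 6*((½)*(-⅕)*1) = 6*(-⅒) = -⅗ ≈ -0.60000)
(0 - (-4 + 4)*(0 + a))*l = (0 - (-4 + 4)*(0 - 4))*(-⅗) = (0 - 0*(-4))*(-⅗) = (0 - 1*0)*(-⅗) = (0 + 0)*(-⅗) = 0*(-⅗) = 0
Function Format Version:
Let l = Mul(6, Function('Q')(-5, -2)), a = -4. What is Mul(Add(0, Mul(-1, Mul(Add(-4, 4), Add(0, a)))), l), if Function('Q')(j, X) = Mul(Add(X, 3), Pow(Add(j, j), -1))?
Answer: 0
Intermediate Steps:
Function('Q')(j, X) = Mul(Rational(1, 2), Pow(j, -1), Add(3, X)) (Function('Q')(j, X) = Mul(Add(3, X), Pow(Mul(2, j), -1)) = Mul(Add(3, X), Mul(Rational(1, 2), Pow(j, -1))) = Mul(Rational(1, 2), Pow(j, -1), Add(3, X)))
l = Rational(-3, 5) (l = Mul(6, Mul(Rational(1, 2), Pow(-5, -1), Add(3, -2))) = Mul(6, Mul(Rational(1, 2), Rational(-1, 5), 1)) = Mul(6, Rational(-1, 10)) = Rational(-3, 5) ≈ -0.60000)
Mul(Add(0, Mul(-1, Mul(Add(-4, 4), Add(0, a)))), l) = Mul(Add(0, Mul(-1, Mul(Add(-4, 4), Add(0, -4)))), Rational(-3, 5)) = Mul(Add(0, Mul(-1, Mul(0, -4))), Rational(-3, 5)) = Mul(Add(0, Mul(-1, 0)), Rational(-3, 5)) = Mul(Add(0, 0), Rational(-3, 5)) = Mul(0, Rational(-3, 5)) = 0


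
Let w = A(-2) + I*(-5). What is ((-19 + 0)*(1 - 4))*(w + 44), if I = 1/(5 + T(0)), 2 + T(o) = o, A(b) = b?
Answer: 2299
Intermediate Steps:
T(o) = -2 + o
I = ⅓ (I = 1/(5 + (-2 + 0)) = 1/(5 - 2) = 1/3 = ⅓ ≈ 0.33333)
w = -11/3 (w = -2 + (⅓)*(-5) = -2 - 5/3 = -11/3 ≈ -3.6667)
((-19 + 0)*(1 - 4))*(w + 44) = ((-19 + 0)*(1 - 4))*(-11/3 + 44) = -19*(-3)*(121/3) = 57*(121/3) = 2299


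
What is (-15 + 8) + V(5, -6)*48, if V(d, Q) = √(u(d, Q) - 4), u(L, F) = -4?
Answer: -7 + 96*I*√2 ≈ -7.0 + 135.76*I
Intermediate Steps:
V(d, Q) = 2*I*√2 (V(d, Q) = √(-4 - 4) = √(-8) = 2*I*√2)
(-15 + 8) + V(5, -6)*48 = (-15 + 8) + (2*I*√2)*48 = -7 + 96*I*√2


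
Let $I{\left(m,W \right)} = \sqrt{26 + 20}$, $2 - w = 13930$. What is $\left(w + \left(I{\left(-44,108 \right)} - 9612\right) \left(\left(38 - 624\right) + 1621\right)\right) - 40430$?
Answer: $-10002778 + 1035 \sqrt{46} \approx -9.9958 \cdot 10^{6}$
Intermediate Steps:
$w = -13928$ ($w = 2 - 13930 = -13928$)
$I{\left(m,W \right)} = \sqrt{46}$
$\left(w + \left(I{\left(-44,108 \right)} - 9612\right) \left(\left(38 - 624\right) + 1621\right)\right) - 40430 = \left(-13928 + \left(\sqrt{46} - 9612\right) \left(\left(38 - 624\right) + 1621\right)\right) - 40430 = \left(-13928 + \left(-9612 + \sqrt{46}\right) \left(\left(38 - 624\right) + 1621\right)\right) - 40430 = \left(-13928 + \left(-9612 + \sqrt{46}\right) \left(-586 + 1621\right)\right) - 40430 = \left(-13928 + \left(-9612 + \sqrt{46}\right) 1035\right) - 40430 = \left(-13928 - \left(9948420 - 1035 \sqrt{46}\right)\right) - 40430 = \left(-9962348 + 1035 \sqrt{46}\right) - 40430 = -10002778 + 1035 \sqrt{46}$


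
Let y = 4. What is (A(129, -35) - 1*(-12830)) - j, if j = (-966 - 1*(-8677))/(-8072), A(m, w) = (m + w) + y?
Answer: 104362527/8072 ≈ 12929.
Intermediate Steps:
A(m, w) = 4 + m + w (A(m, w) = (m + w) + 4 = 4 + m + w)
j = -7711/8072 (j = (-966 + 8677)*(-1/8072) = 7711*(-1/8072) = -7711/8072 ≈ -0.95528)
(A(129, -35) - 1*(-12830)) - j = ((4 + 129 - 35) - 1*(-12830)) - 1*(-7711/8072) = (98 + 12830) + 7711/8072 = 12928 + 7711/8072 = 104362527/8072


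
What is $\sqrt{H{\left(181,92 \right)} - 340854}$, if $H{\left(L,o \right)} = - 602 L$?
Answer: $2 i \sqrt{112454} \approx 670.68 i$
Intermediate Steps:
$\sqrt{H{\left(181,92 \right)} - 340854} = \sqrt{\left(-602\right) 181 - 340854} = \sqrt{-108962 - 340854} = \sqrt{-449816} = 2 i \sqrt{112454}$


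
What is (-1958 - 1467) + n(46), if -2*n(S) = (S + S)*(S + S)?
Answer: -7657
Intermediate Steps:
n(S) = -2*S² (n(S) = -(S + S)*(S + S)/2 = -2*S*2*S/2 = -2*S²)
(-1958 - 1467) + n(46) = (-1958 - 1467) - 2*46² = -3425 - 2*2116 = -3425 - 4232 = -7657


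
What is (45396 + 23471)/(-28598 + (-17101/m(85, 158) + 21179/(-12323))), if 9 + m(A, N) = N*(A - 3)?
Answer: -10987446186827/4563178044974 ≈ -2.4078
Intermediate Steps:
m(A, N) = -9 + N*(-3 + A) (m(A, N) = -9 + N*(A - 3) = -9 + N*(-3 + A))
(45396 + 23471)/(-28598 + (-17101/m(85, 158) + 21179/(-12323))) = (45396 + 23471)/(-28598 + (-17101/(-9 - 3*158 + 85*158) + 21179/(-12323))) = 68867/(-28598 + (-17101/(-9 - 474 + 13430) + 21179*(-1/12323))) = 68867/(-28598 + (-17101/12947 - 21179/12323)) = 68867/(-28598 - 484940136/159545881) = 68867/(-4563178044974/159545881) = 68867*(-159545881/4563178044974) = -10987446186827/4563178044974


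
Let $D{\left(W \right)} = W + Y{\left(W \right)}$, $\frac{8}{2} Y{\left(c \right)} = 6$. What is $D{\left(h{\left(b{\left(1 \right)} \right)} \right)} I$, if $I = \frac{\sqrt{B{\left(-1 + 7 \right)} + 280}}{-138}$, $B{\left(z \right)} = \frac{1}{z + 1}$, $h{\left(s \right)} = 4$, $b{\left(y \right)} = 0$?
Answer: $- \frac{11 \sqrt{13727}}{1932} \approx -0.66707$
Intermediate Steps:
$Y{\left(c \right)} = \frac{3}{2}$ ($Y{\left(c \right)} = \frac{1}{4} \cdot 6 = \frac{3}{2}$)
$D{\left(W \right)} = \frac{3}{2} + W$ ($D{\left(W \right)} = W + \frac{3}{2} = \frac{3}{2} + W$)
$B{\left(z \right)} = \frac{1}{1 + z}$
$I = - \frac{\sqrt{13727}}{966}$ ($I = \frac{\sqrt{\frac{1}{1 + \left(-1 + 7\right)} + 280}}{-138} = \sqrt{\frac{1}{1 + 6} + 280} \left(- \frac{1}{138}\right) = \sqrt{\frac{1}{7} + 280} \left(- \frac{1}{138}\right) = \sqrt{\frac{1961}{7}} \left(- \frac{1}{138}\right) = \frac{\sqrt{13727}}{7} \left(- \frac{1}{138}\right) = - \frac{\sqrt{13727}}{966} \approx -0.12129$)
$D{\left(h{\left(b{\left(1 \right)} \right)} \right)} I = \left(\frac{3}{2} + 4\right) \left(- \frac{\sqrt{13727}}{966}\right) = \frac{11 \left(- \frac{\sqrt{13727}}{966}\right)}{2} = - \frac{11 \sqrt{13727}}{1932}$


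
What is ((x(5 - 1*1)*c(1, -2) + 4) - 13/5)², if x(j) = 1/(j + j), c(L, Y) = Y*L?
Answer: 529/400 ≈ 1.3225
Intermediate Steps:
c(L, Y) = L*Y
x(j) = 1/(2*j)
((x(5 - 1*1)*c(1, -2) + 4) - 13/5)² = (((1/(2*(5 - 1*1)))*(1*(-2)) + 4) - 13/5)² = (((1/(2*(5 - 1)))*(-2) + 4) - 13*⅕)² = ((((½)/4)*(-2) + 4) - 13/5)² = ((((½)*(¼))*(-2) + 4) - 13/5)² = (((⅛)*(-2) + 4) - 13/5)² = ((-¼ + 4) - 13/5)² = (15/4 - 13/5)² = (23/20)² = 529/400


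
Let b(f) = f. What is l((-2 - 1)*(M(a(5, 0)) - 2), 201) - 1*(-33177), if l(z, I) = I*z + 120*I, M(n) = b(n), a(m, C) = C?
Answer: 58503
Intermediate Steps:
M(n) = n
l(z, I) = 120*I + I*z
l((-2 - 1)*(M(a(5, 0)) - 2), 201) - 1*(-33177) = 201*(120 + (-2 - 1)*(0 - 2)) - 1*(-33177) = 201*(120 - 3*(-2)) + 33177 = 201*(120 + 6) + 33177 = 201*126 + 33177 = 25326 + 33177 = 58503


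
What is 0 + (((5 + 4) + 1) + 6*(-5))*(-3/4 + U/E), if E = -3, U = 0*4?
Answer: 15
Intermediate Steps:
U = 0
0 + (((5 + 4) + 1) + 6*(-5))*(-3/4 + U/E) = 0 + (((5 + 4) + 1) + 6*(-5))*(-3/4 + 0/(-3)) = 0 + ((9 + 1) - 30)*(-3*¼ + 0*(-⅓)) = 0 + (10 - 30)*(-¾ + 0) = 0 - 20*(-¾) = 0 + 15 = 15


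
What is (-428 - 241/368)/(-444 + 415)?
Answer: 157745/10672 ≈ 14.781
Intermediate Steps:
(-428 - 241/368)/(-444 + 415) = (-428 - 241*1/368)/(-29) = (-428 - 241/368)*(-1/29) = -157745/368*(-1/29) = 157745/10672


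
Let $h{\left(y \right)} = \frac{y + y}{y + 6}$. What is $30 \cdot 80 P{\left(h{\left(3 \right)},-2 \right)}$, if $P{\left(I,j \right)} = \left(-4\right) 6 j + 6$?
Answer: $129600$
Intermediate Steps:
$h{\left(y \right)} = \frac{2 y}{6 + y}$
$P{\left(I,j \right)} = 6 - 24 j$ ($P{\left(I,j \right)} = - 24 j + 6 = 6 - 24 j$)
$30 \cdot 80 P{\left(h{\left(3 \right)},-2 \right)} = 30 \cdot 80 \left(6 - -48\right) = 2400 \left(6 + 48\right) = 2400 \cdot 54 = 129600$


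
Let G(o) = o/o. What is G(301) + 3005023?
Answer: 3005024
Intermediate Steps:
G(o) = 1
G(301) + 3005023 = 1 + 3005023 = 3005024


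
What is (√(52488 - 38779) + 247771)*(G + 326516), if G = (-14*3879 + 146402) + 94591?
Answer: 127156820513 + 513203*√13709 ≈ 1.2722e+11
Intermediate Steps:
G = 186687 (G = (-54306 + 146402) + 94591 = 92096 + 94591 = 186687)
(√(52488 - 38779) + 247771)*(G + 326516) = (√(52488 - 38779) + 247771)*(186687 + 326516) = (√13709 + 247771)*513203 = (247771 + √13709)*513203 = 127156820513 + 513203*√13709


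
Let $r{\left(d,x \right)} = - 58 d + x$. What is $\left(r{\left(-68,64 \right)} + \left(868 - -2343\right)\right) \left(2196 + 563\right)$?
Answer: $19917221$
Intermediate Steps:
$r{\left(d,x \right)} = x - 58 d$
$\left(r{\left(-68,64 \right)} + \left(868 - -2343\right)\right) \left(2196 + 563\right) = \left(\left(64 - -3944\right) + \left(868 - -2343\right)\right) \left(2196 + 563\right) = \left(\left(64 + 3944\right) + \left(868 + 2343\right)\right) 2759 = \left(4008 + 3211\right) 2759 = 7219 \cdot 2759 = 19917221$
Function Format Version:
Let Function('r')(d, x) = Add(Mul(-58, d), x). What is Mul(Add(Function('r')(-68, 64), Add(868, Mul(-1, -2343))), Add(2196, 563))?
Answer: 19917221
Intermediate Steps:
Function('r')(d, x) = Add(x, Mul(-58, d))
Mul(Add(Function('r')(-68, 64), Add(868, Mul(-1, -2343))), Add(2196, 563)) = Mul(Add(Add(64, Mul(-58, -68)), Add(868, Mul(-1, -2343))), Add(2196, 563)) = Mul(Add(Add(64, 3944), Add(868, 2343)), 2759) = Mul(Add(4008, 3211), 2759) = Mul(7219, 2759) = 19917221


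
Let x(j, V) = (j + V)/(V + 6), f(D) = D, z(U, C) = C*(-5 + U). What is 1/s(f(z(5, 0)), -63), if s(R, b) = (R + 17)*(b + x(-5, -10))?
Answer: -4/4029 ≈ -0.00099280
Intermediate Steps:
x(j, V) = (V + j)/(6 + V)
s(R, b) = (17 + R)*(15/4 + b) (s(R, b) = (R + 17)*(b + (-10 - 5)/(6 - 10)) = (17 + R)*(b - 15/(-4)) = (17 + R)*(b - 1/4*(-15)) = (17 + R)*(b + 15/4) = (17 + R)*(15/4 + b))
1/s(f(z(5, 0)), -63) = 1/(255/4 + 17*(-63) + 15*(0*(-5 + 5))/4 + (0*(-5 + 5))*(-63)) = 1/(255/4 - 1071 + 15*(0*0)/4 + (0*0)*(-63)) = 1/(255/4 - 1071 + (15/4)*0 + 0*(-63)) = 1/(255/4 - 1071 + 0 + 0) = 1/(-4029/4) = -4/4029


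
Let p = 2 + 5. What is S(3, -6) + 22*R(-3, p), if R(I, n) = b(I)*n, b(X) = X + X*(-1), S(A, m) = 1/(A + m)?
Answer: -1/3 ≈ -0.33333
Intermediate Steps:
p = 7
b(X) = 0 (b(X) = X - X = 0)
R(I, n) = 0 (R(I, n) = 0*n = 0)
S(3, -6) + 22*R(-3, p) = 1/(3 - 6) + 22*0 = 1/(-3) + 0 = -1/3 + 0 = -1/3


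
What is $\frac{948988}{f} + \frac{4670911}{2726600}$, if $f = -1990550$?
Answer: $\frac{26840684841}{21709734520} \approx 1.2363$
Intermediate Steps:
$\frac{948988}{f} + \frac{4670911}{2726600} = \frac{948988}{-1990550} + \frac{4670911}{2726600} = 948988 \left(- \frac{1}{1990550}\right) + 4670911 \cdot \frac{1}{2726600} = - \frac{474494}{995275} + \frac{4670911}{2726600} = \frac{26840684841}{21709734520}$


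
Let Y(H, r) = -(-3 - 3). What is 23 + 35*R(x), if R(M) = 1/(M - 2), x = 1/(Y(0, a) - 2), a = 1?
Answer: 3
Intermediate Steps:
Y(H, r) = 6 (Y(H, r) = -1*(-6) = 6)
x = ¼ (x = 1/(6 - 2) = 1/4 = ¼ ≈ 0.25000)
R(M) = 1/(-2 + M)
23 + 35*R(x) = 23 + 35/(-2 + ¼) = 23 + 35/(-7/4) = 23 + 35*(-4/7) = 23 - 20 = 3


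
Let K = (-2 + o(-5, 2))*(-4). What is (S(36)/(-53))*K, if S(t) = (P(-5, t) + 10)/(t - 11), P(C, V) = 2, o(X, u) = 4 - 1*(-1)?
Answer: 144/1325 ≈ 0.10868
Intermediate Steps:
o(X, u) = 5 (o(X, u) = 4 + 1 = 5)
S(t) = 12/(-11 + t) (S(t) = (2 + 10)/(t - 11) = 12/(-11 + t))
K = -12 (K = (-2 + 5)*(-4) = 3*(-4) = -12)
(S(36)/(-53))*K = ((12/(-11 + 36))/(-53))*(-12) = ((12/25)*(-1/53))*(-12) = -12/1325*(-12) = 144/1325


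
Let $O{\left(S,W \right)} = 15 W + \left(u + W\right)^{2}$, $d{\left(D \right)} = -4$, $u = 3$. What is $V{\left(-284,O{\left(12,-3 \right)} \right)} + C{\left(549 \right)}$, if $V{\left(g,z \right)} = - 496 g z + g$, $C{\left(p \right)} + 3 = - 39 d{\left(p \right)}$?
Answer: $-6339011$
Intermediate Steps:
$C{\left(p \right)} = 153$ ($C{\left(p \right)} = -3 - -156 = -3 + 156 = 153$)
$O{\left(S,W \right)} = \left(3 + W\right)^{2} + 15 W$ ($O{\left(S,W \right)} = 15 W + \left(3 + W\right)^{2} = \left(3 + W\right)^{2} + 15 W$)
$V{\left(g,z \right)} = g - 496 g z$ ($V{\left(g,z \right)} = - 496 g z + g = g - 496 g z$)
$V{\left(-284,O{\left(12,-3 \right)} \right)} + C{\left(549 \right)} = - 284 \left(1 - 496 \left(\left(3 - 3\right)^{2} + 15 \left(-3\right)\right)\right) + 153 = - 284 \left(1 - 496 \left(0^{2} - 45\right)\right) + 153 = - 284 \left(1 - 496 \left(0 - 45\right)\right) + 153 = - 284 \left(1 - -22320\right) + 153 = - 284 \left(1 + 22320\right) + 153 = \left(-284\right) 22321 + 153 = -6339164 + 153 = -6339011$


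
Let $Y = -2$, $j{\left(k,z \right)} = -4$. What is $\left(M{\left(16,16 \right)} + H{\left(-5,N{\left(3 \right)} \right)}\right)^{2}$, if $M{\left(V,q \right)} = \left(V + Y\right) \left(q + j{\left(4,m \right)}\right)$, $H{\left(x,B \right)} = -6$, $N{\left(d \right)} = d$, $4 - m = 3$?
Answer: $26244$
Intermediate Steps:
$m = 1$ ($m = 4 - 3 = 1$)
$M{\left(V,q \right)} = \left(-4 + q\right) \left(-2 + V\right)$ ($M{\left(V,q \right)} = \left(V - 2\right) \left(q - 4\right) = \left(-2 + V\right) \left(-4 + q\right) = \left(-4 + q\right) \left(-2 + V\right)$)
$\left(M{\left(16,16 \right)} + H{\left(-5,N{\left(3 \right)} \right)}\right)^{2} = \left(\left(8 - 64 - 32 + 16 \cdot 16\right) - 6\right)^{2} = \left(\left(8 - 64 - 32 + 256\right) - 6\right)^{2} = \left(168 - 6\right)^{2} = 162^{2} = 26244$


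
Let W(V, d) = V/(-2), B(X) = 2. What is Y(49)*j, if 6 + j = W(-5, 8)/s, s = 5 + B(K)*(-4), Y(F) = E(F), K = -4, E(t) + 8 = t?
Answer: -1681/6 ≈ -280.17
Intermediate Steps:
E(t) = -8 + t
Y(F) = -8 + F
s = -3 (s = 5 + 2*(-4) = 5 - 8 = -3)
W(V, d) = -V/2 (W(V, d) = V*(-½) = -V/2)
j = -41/6 (j = -6 - ½*(-5)/(-3) = -6 + (5/2)*(-⅓) = -6 - ⅚ = -41/6 ≈ -6.8333)
Y(49)*j = (-8 + 49)*(-41/6) = 41*(-41/6) = -1681/6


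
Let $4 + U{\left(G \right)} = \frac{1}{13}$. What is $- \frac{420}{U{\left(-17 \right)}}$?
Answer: $\frac{1820}{17} \approx 107.06$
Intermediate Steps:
$U{\left(G \right)} = - \frac{51}{13}$ ($U{\left(G \right)} = -4 + \frac{1}{13} = - \frac{51}{13}$)
$- \frac{420}{U{\left(-17 \right)}} = - \frac{420}{- \frac{51}{13}} = \left(-420\right) \left(- \frac{13}{51}\right) = \frac{1820}{17}$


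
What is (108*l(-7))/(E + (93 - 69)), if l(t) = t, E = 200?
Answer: -27/8 ≈ -3.3750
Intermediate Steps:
(108*l(-7))/(E + (93 - 69)) = (108*(-7))/(200 + (93 - 69)) = -756/(200 + 24) = -756/224 = -756*1/224 = -27/8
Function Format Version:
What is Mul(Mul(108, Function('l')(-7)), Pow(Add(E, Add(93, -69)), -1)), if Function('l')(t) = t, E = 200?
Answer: Rational(-27, 8) ≈ -3.3750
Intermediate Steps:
Mul(Mul(108, Function('l')(-7)), Pow(Add(E, Add(93, -69)), -1)) = Mul(Mul(108, -7), Pow(Add(200, Add(93, -69)), -1)) = Mul(-756, Pow(Add(200, 24), -1)) = Mul(-756, Pow(224, -1)) = Mul(-756, Rational(1, 224)) = Rational(-27, 8)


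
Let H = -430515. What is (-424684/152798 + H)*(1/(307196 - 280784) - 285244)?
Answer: 247797301188857892829/2017850388 ≈ 1.2280e+11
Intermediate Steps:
(-424684/152798 + H)*(1/(307196 - 280784) - 285244) = (-424684/152798 - 430515)*(1/(307196 - 280784) - 285244) = (-424684*1/152798 - 430515)*(1/26412 - 285244) = (-212342/76399 - 430515)*(1/26412 - 285244) = -32891127827/76399*(-7533864527/26412) = 247797301188857892829/2017850388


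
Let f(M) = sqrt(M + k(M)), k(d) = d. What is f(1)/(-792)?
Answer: -sqrt(2)/792 ≈ -0.0017856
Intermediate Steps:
f(M) = sqrt(2)*sqrt(M) (f(M) = sqrt(M + M) = sqrt(2*M) = sqrt(2)*sqrt(M))
f(1)/(-792) = (sqrt(2)*sqrt(1))/(-792) = (sqrt(2)*1)*(-1/792) = sqrt(2)*(-1/792) = -sqrt(2)/792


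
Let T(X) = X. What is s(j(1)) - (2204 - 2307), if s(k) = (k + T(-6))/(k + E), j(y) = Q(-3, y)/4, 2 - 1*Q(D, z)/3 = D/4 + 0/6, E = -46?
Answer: 72472/703 ≈ 103.09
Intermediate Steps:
Q(D, z) = 6 - 3*D/4 (Q(D, z) = 6 - 3*(D/4 + 0/6) = 6 - 3*(D*(¼) + 0*(⅙)) = 6 - 3*(D/4 + 0) = 6 - 3*D/4)
j(y) = 33/16 (j(y) = (6 - ¾*(-3))/4 = (6 + 9/4)*(¼) = (33/4)*(¼) = 33/16)
s(k) = (-6 + k)/(-46 + k) (s(k) = (k - 6)/(k - 46) = (-6 + k)/(-46 + k))
s(j(1)) - (2204 - 2307) = (-6 + 33/16)/(-46 + 33/16) - (2204 - 2307) = -63/16/(-703/16) - 1*(-103) = -16/703*(-63/16) + 103 = 63/703 + 103 = 72472/703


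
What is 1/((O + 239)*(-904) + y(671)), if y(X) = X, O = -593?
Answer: 1/320687 ≈ 3.1183e-6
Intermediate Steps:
1/((O + 239)*(-904) + y(671)) = 1/((-593 + 239)*(-904) + 671) = 1/(-354*(-904) + 671) = 1/(320016 + 671) = 1/320687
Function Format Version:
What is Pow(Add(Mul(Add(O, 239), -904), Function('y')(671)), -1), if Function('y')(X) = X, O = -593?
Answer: Rational(1, 320687) ≈ 3.1183e-6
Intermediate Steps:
Pow(Add(Mul(Add(O, 239), -904), Function('y')(671)), -1) = Pow(Add(Mul(Add(-593, 239), -904), 671), -1) = Pow(Add(Mul(-354, -904), 671), -1) = Pow(Add(320016, 671), -1) = Pow(320687, -1) = Rational(1, 320687)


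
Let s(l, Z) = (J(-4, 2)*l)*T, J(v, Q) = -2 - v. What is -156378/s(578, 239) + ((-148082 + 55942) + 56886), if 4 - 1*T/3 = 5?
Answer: -20350749/578 ≈ -35209.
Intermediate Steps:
T = -3 (T = 12 - 3*5 = 12 - 15 = -3)
s(l, Z) = -6*l (s(l, Z) = ((-2 - 1*(-4))*l)*(-3) = ((-2 + 4)*l)*(-3) = (2*l)*(-3) = -6*l)
-156378/s(578, 239) + ((-148082 + 55942) + 56886) = -156378/((-6*578)) + ((-148082 + 55942) + 56886) = -156378/(-3468) + (-92140 + 56886) = -156378*(-1/3468) - 35254 = 26063/578 - 35254 = -20350749/578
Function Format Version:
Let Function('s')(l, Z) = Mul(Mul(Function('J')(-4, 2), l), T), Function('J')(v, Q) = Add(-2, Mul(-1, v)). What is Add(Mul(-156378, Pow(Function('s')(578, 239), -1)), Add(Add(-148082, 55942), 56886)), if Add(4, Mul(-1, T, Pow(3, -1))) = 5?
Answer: Rational(-20350749, 578) ≈ -35209.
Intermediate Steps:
T = -3 (T = Add(12, Mul(-3, 5)) = Add(12, -15) = -3)
Function('s')(l, Z) = Mul(-6, l) (Function('s')(l, Z) = Mul(Mul(Add(-2, Mul(-1, -4)), l), -3) = Mul(Mul(Add(-2, 4), l), -3) = Mul(Mul(2, l), -3) = Mul(-6, l))
Add(Mul(-156378, Pow(Function('s')(578, 239), -1)), Add(Add(-148082, 55942), 56886)) = Add(Mul(-156378, Pow(Mul(-6, 578), -1)), Add(Add(-148082, 55942), 56886)) = Add(Mul(-156378, Pow(-3468, -1)), Add(-92140, 56886)) = Add(Mul(-156378, Rational(-1, 3468)), -35254) = Add(Rational(26063, 578), -35254) = Rational(-20350749, 578)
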